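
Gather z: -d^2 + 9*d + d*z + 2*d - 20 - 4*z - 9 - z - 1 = -d^2 + 11*d + z*(d - 5) - 30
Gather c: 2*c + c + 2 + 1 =3*c + 3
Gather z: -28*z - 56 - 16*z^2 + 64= -16*z^2 - 28*z + 8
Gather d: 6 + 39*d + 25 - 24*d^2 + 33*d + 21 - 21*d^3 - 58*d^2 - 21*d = -21*d^3 - 82*d^2 + 51*d + 52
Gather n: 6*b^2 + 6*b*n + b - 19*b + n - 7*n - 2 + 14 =6*b^2 - 18*b + n*(6*b - 6) + 12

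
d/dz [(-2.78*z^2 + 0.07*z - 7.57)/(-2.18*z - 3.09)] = (6.0604*z^2 + 17.1804*z - 16.7189)/(4.7524*z^2 + 13.4724*z + 9.5481)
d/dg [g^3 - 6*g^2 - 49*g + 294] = 3*g^2 - 12*g - 49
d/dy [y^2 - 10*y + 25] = 2*y - 10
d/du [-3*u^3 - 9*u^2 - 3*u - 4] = -9*u^2 - 18*u - 3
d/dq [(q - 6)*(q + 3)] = 2*q - 3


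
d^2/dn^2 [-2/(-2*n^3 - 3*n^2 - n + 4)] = 4*(-3*(2*n + 1)*(2*n^3 + 3*n^2 + n - 4) + (6*n^2 + 6*n + 1)^2)/(2*n^3 + 3*n^2 + n - 4)^3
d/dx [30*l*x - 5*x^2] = 30*l - 10*x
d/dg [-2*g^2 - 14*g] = -4*g - 14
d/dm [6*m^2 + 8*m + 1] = 12*m + 8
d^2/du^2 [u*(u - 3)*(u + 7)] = 6*u + 8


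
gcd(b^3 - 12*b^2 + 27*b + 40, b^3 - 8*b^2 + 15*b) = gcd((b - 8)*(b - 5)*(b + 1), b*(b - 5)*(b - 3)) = b - 5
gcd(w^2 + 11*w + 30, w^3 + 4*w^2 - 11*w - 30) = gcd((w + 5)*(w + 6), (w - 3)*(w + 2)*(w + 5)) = w + 5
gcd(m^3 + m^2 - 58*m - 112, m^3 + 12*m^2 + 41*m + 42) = m^2 + 9*m + 14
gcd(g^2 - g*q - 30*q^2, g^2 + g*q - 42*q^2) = -g + 6*q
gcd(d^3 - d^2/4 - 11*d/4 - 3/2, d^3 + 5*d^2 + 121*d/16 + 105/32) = d + 3/4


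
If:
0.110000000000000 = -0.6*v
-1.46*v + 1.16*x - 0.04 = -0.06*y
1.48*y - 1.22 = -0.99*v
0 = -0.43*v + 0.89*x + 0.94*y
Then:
No Solution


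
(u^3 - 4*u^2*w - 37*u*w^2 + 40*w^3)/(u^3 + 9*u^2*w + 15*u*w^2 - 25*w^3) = (u - 8*w)/(u + 5*w)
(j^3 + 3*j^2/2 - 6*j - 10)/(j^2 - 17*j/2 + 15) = (j^2 + 4*j + 4)/(j - 6)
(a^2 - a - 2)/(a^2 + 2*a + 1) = (a - 2)/(a + 1)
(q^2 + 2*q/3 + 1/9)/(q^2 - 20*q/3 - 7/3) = (q + 1/3)/(q - 7)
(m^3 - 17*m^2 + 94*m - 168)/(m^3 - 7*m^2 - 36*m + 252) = (m - 4)/(m + 6)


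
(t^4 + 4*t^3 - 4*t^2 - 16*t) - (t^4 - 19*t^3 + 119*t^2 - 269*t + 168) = 23*t^3 - 123*t^2 + 253*t - 168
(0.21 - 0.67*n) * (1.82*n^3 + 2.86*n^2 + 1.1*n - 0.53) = -1.2194*n^4 - 1.534*n^3 - 0.1364*n^2 + 0.5861*n - 0.1113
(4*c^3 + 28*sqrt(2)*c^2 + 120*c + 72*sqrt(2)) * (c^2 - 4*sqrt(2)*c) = 4*c^5 + 12*sqrt(2)*c^4 - 104*c^3 - 408*sqrt(2)*c^2 - 576*c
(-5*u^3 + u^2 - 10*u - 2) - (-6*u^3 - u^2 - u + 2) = u^3 + 2*u^2 - 9*u - 4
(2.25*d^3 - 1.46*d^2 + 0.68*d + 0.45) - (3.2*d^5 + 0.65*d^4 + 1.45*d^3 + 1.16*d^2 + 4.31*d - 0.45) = -3.2*d^5 - 0.65*d^4 + 0.8*d^3 - 2.62*d^2 - 3.63*d + 0.9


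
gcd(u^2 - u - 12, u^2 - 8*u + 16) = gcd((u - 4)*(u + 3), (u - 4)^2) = u - 4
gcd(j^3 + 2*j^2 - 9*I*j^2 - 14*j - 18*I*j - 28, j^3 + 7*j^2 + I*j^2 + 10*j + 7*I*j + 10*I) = j + 2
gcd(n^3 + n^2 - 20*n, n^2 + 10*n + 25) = n + 5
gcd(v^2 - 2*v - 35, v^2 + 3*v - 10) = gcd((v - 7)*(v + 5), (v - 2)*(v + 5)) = v + 5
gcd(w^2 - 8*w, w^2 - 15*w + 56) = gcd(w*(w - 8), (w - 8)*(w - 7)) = w - 8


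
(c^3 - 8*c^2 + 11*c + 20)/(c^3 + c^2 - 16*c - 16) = (c - 5)/(c + 4)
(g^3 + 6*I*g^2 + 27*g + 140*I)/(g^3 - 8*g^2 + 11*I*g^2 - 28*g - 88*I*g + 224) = (g - 5*I)/(g - 8)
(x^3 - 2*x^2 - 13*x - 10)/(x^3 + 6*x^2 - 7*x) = (x^3 - 2*x^2 - 13*x - 10)/(x*(x^2 + 6*x - 7))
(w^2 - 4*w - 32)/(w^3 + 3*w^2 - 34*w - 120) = (w - 8)/(w^2 - w - 30)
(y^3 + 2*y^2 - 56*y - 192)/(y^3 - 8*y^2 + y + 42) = (y^3 + 2*y^2 - 56*y - 192)/(y^3 - 8*y^2 + y + 42)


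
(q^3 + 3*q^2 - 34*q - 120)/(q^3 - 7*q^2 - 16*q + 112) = (q^2 - q - 30)/(q^2 - 11*q + 28)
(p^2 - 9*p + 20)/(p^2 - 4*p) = (p - 5)/p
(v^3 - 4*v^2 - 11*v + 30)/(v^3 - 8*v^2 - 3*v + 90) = (v - 2)/(v - 6)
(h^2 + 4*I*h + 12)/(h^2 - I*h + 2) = (h + 6*I)/(h + I)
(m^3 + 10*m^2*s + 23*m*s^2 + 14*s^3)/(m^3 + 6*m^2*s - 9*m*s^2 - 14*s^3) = (-m - 2*s)/(-m + 2*s)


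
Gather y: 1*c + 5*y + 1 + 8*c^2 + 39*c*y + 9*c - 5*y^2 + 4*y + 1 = 8*c^2 + 10*c - 5*y^2 + y*(39*c + 9) + 2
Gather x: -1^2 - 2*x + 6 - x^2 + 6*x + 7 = -x^2 + 4*x + 12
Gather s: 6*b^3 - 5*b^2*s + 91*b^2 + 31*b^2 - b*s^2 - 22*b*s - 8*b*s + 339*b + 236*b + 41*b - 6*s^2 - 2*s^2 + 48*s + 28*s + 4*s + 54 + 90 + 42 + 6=6*b^3 + 122*b^2 + 616*b + s^2*(-b - 8) + s*(-5*b^2 - 30*b + 80) + 192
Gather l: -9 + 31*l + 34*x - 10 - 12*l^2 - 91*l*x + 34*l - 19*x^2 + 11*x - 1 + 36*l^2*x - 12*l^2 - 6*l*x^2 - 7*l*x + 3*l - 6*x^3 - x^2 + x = l^2*(36*x - 24) + l*(-6*x^2 - 98*x + 68) - 6*x^3 - 20*x^2 + 46*x - 20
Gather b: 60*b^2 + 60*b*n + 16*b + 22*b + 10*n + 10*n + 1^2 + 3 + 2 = 60*b^2 + b*(60*n + 38) + 20*n + 6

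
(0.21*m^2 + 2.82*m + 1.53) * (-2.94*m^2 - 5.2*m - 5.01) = -0.6174*m^4 - 9.3828*m^3 - 20.2143*m^2 - 22.0842*m - 7.6653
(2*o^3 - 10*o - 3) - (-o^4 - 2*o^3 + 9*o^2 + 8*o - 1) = o^4 + 4*o^3 - 9*o^2 - 18*o - 2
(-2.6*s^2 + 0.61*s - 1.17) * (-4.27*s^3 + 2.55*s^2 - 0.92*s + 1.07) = 11.102*s^5 - 9.2347*s^4 + 8.9434*s^3 - 6.3267*s^2 + 1.7291*s - 1.2519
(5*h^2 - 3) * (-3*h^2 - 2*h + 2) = -15*h^4 - 10*h^3 + 19*h^2 + 6*h - 6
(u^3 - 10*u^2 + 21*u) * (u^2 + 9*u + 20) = u^5 - u^4 - 49*u^3 - 11*u^2 + 420*u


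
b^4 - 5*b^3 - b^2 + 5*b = b*(b - 5)*(b - 1)*(b + 1)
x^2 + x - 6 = (x - 2)*(x + 3)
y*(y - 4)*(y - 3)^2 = y^4 - 10*y^3 + 33*y^2 - 36*y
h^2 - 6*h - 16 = (h - 8)*(h + 2)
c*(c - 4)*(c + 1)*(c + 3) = c^4 - 13*c^2 - 12*c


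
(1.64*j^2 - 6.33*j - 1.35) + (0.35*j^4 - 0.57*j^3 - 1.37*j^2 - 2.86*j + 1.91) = 0.35*j^4 - 0.57*j^3 + 0.27*j^2 - 9.19*j + 0.56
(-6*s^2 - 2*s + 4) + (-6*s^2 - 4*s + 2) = -12*s^2 - 6*s + 6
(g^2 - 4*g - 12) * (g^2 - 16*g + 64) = g^4 - 20*g^3 + 116*g^2 - 64*g - 768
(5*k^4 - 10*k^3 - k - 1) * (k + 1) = 5*k^5 - 5*k^4 - 10*k^3 - k^2 - 2*k - 1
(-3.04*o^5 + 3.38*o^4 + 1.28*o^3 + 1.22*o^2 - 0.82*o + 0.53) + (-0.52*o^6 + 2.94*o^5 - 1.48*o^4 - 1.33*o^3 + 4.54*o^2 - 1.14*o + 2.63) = -0.52*o^6 - 0.1*o^5 + 1.9*o^4 - 0.05*o^3 + 5.76*o^2 - 1.96*o + 3.16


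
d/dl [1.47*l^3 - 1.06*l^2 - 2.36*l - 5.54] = 4.41*l^2 - 2.12*l - 2.36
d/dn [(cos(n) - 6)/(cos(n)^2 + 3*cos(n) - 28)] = (cos(n)^2 - 12*cos(n) + 10)*sin(n)/(cos(n)^2 + 3*cos(n) - 28)^2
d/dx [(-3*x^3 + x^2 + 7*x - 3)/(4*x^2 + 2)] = (-6*x^4 - 23*x^2 + 14*x + 7)/(2*(4*x^4 + 4*x^2 + 1))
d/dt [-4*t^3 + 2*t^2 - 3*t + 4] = -12*t^2 + 4*t - 3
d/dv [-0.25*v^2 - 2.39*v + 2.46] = -0.5*v - 2.39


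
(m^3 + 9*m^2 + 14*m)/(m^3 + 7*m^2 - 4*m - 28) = m/(m - 2)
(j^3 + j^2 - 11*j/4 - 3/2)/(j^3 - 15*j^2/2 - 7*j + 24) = (j + 1/2)/(j - 8)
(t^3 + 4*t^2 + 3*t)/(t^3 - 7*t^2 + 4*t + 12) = t*(t + 3)/(t^2 - 8*t + 12)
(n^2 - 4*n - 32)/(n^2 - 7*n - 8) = (n + 4)/(n + 1)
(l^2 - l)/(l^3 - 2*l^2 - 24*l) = (1 - l)/(-l^2 + 2*l + 24)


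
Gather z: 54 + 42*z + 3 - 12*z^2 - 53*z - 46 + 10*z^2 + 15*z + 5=-2*z^2 + 4*z + 16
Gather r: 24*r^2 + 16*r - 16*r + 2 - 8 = 24*r^2 - 6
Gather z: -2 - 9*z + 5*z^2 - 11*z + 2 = 5*z^2 - 20*z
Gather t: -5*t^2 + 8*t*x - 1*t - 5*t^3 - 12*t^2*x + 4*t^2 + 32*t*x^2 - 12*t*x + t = -5*t^3 + t^2*(-12*x - 1) + t*(32*x^2 - 4*x)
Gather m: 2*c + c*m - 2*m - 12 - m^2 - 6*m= 2*c - m^2 + m*(c - 8) - 12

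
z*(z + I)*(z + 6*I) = z^3 + 7*I*z^2 - 6*z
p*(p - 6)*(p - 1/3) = p^3 - 19*p^2/3 + 2*p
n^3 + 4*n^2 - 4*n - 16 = (n - 2)*(n + 2)*(n + 4)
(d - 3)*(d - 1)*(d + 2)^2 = d^4 - 9*d^2 - 4*d + 12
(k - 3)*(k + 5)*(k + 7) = k^3 + 9*k^2 - k - 105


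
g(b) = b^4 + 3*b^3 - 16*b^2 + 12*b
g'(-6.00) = -336.00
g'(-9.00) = -1887.00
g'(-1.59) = 69.55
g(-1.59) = -65.20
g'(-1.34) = 61.42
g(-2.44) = -132.67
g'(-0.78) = 40.54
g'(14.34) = 13199.10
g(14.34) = 48014.35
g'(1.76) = 5.37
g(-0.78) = -20.15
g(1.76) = -2.49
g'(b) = 4*b^3 + 9*b^2 - 32*b + 12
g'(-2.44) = 85.56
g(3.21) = 79.06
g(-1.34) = -48.80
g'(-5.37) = -176.04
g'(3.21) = 134.32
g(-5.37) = -158.83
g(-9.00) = 2970.00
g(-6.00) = 0.00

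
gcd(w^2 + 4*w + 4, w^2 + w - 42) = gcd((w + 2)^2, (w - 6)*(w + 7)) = 1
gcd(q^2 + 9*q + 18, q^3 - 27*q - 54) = q + 3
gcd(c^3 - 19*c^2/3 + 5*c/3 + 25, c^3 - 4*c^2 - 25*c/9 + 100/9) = c + 5/3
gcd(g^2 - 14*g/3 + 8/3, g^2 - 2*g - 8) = g - 4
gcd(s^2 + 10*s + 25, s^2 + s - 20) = s + 5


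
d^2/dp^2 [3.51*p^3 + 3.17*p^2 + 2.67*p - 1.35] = 21.06*p + 6.34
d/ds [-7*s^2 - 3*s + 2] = -14*s - 3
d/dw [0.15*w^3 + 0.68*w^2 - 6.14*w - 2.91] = 0.45*w^2 + 1.36*w - 6.14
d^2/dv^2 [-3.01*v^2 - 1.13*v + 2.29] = -6.02000000000000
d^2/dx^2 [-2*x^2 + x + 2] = -4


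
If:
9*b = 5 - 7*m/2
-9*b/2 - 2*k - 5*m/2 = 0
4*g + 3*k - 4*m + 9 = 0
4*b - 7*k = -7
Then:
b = 78/11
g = -1759/77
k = 389/77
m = -1294/77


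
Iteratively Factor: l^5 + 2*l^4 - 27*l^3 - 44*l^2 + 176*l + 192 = (l - 4)*(l^4 + 6*l^3 - 3*l^2 - 56*l - 48) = (l - 4)*(l - 3)*(l^3 + 9*l^2 + 24*l + 16) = (l - 4)*(l - 3)*(l + 4)*(l^2 + 5*l + 4) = (l - 4)*(l - 3)*(l + 1)*(l + 4)*(l + 4)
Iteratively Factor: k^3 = (k)*(k^2) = k^2*(k)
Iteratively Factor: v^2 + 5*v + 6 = (v + 3)*(v + 2)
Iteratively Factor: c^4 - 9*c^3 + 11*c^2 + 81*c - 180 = (c + 3)*(c^3 - 12*c^2 + 47*c - 60) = (c - 4)*(c + 3)*(c^2 - 8*c + 15) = (c - 5)*(c - 4)*(c + 3)*(c - 3)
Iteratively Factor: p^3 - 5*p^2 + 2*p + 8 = (p - 4)*(p^2 - p - 2) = (p - 4)*(p + 1)*(p - 2)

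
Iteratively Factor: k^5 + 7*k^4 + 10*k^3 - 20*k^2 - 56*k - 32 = (k + 1)*(k^4 + 6*k^3 + 4*k^2 - 24*k - 32) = (k + 1)*(k + 2)*(k^3 + 4*k^2 - 4*k - 16) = (k + 1)*(k + 2)*(k + 4)*(k^2 - 4) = (k - 2)*(k + 1)*(k + 2)*(k + 4)*(k + 2)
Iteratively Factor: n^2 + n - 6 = (n + 3)*(n - 2)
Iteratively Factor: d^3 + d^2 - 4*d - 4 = (d + 2)*(d^2 - d - 2) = (d - 2)*(d + 2)*(d + 1)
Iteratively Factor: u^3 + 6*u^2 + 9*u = (u)*(u^2 + 6*u + 9) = u*(u + 3)*(u + 3)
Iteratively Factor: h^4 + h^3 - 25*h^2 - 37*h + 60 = (h - 1)*(h^3 + 2*h^2 - 23*h - 60) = (h - 1)*(h + 4)*(h^2 - 2*h - 15) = (h - 5)*(h - 1)*(h + 4)*(h + 3)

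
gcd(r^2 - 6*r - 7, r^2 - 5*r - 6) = r + 1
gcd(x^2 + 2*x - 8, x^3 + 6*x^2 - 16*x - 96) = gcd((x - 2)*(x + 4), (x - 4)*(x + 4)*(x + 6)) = x + 4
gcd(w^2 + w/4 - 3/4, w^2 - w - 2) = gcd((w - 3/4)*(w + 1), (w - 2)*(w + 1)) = w + 1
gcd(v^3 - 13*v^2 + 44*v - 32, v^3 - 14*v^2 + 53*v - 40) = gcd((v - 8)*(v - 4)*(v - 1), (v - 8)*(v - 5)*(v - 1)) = v^2 - 9*v + 8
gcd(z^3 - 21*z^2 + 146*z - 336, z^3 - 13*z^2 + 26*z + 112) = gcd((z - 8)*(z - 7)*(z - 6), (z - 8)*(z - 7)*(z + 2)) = z^2 - 15*z + 56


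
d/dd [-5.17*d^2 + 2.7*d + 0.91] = 2.7 - 10.34*d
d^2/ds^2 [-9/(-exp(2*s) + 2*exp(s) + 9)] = 18*((1 - 2*exp(s))*(-exp(2*s) + 2*exp(s) + 9) - 4*(1 - exp(s))^2*exp(s))*exp(s)/(-exp(2*s) + 2*exp(s) + 9)^3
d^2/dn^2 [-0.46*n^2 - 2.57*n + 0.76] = -0.920000000000000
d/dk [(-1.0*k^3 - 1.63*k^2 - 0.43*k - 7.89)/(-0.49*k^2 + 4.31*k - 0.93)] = (0.49*k^4 - 8.62*k^3 - 4.446*k^2 - 4.7004*k + 34.4058)/(0.2401*k^4 - 4.2238*k^3 + 19.4875*k^2 - 8.0166*k + 0.8649)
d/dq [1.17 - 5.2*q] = -5.20000000000000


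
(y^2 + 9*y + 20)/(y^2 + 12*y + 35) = (y + 4)/(y + 7)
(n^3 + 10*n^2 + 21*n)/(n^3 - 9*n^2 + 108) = n*(n + 7)/(n^2 - 12*n + 36)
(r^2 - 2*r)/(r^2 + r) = (r - 2)/(r + 1)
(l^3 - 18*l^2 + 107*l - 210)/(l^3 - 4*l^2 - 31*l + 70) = (l^2 - 11*l + 30)/(l^2 + 3*l - 10)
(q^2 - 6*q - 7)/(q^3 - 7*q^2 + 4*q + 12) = (q - 7)/(q^2 - 8*q + 12)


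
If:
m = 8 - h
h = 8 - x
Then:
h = 8 - x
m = x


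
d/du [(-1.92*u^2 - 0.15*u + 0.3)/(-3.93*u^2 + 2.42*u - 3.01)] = (-5.2359*u^2 + 13.9164*u - 0.2745)/(15.4449*u^4 - 19.0212*u^3 + 29.515*u^2 - 14.5684*u + 9.0601)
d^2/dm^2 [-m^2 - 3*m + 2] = -2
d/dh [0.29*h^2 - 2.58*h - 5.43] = 0.58*h - 2.58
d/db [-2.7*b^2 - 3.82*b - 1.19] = -5.4*b - 3.82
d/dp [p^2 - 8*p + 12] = 2*p - 8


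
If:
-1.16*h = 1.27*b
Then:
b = -0.913385826771654*h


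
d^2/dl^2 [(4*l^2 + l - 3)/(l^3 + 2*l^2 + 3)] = 2*(4*l^6 + 3*l^5 - 12*l^4 - 128*l^3 - 126*l^2 + 9*l + 54)/(l^9 + 6*l^8 + 12*l^7 + 17*l^6 + 36*l^5 + 36*l^4 + 27*l^3 + 54*l^2 + 27)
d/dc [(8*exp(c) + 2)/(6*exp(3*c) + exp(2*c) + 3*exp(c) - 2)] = 2*(-(4*exp(c) + 1)*(18*exp(2*c) + 2*exp(c) + 3) + 24*exp(3*c) + 4*exp(2*c) + 12*exp(c) - 8)*exp(c)/(6*exp(3*c) + exp(2*c) + 3*exp(c) - 2)^2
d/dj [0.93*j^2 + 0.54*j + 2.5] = 1.86*j + 0.54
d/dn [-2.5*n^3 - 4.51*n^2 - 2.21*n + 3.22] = -7.5*n^2 - 9.02*n - 2.21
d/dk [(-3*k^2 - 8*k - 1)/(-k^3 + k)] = (-3*k^4 - 16*k^3 - 6*k^2 + 1)/(k^6 - 2*k^4 + k^2)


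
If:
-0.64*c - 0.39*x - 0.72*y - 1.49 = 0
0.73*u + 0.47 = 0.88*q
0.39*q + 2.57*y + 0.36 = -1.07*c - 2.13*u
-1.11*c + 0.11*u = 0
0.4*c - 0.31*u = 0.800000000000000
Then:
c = -0.29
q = -1.92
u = -2.96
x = -8.37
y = 2.73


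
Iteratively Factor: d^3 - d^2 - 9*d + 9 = (d + 3)*(d^2 - 4*d + 3) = (d - 3)*(d + 3)*(d - 1)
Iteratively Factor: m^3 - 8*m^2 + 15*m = (m - 5)*(m^2 - 3*m) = (m - 5)*(m - 3)*(m)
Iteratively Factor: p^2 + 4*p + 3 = (p + 1)*(p + 3)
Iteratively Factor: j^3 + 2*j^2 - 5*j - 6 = (j + 1)*(j^2 + j - 6) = (j - 2)*(j + 1)*(j + 3)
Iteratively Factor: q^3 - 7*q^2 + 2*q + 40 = (q + 2)*(q^2 - 9*q + 20) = (q - 4)*(q + 2)*(q - 5)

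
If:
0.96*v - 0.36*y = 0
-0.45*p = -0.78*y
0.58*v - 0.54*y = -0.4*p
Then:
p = 0.00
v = 0.00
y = 0.00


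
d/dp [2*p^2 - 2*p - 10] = 4*p - 2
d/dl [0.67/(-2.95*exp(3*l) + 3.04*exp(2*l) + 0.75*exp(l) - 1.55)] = (5.9295*exp(2*l) - 4.0736*exp(l) - 0.5025)*exp(l)/(2.95*exp(3*l) - 3.04*exp(2*l) - 0.75*exp(l) + 1.55)^2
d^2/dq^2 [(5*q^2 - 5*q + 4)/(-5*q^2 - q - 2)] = 12*(25*q^3 - 25*q^2 - 35*q + 1)/(125*q^6 + 75*q^5 + 165*q^4 + 61*q^3 + 66*q^2 + 12*q + 8)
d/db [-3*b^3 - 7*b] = -9*b^2 - 7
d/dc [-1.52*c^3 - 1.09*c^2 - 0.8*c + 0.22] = -4.56*c^2 - 2.18*c - 0.8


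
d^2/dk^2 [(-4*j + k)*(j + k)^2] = -4*j + 6*k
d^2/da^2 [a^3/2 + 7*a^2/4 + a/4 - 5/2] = 3*a + 7/2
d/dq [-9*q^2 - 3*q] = -18*q - 3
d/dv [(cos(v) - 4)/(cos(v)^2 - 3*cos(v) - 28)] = (cos(v)^2 - 8*cos(v) + 40)*sin(v)/(sin(v)^2 + 3*cos(v) + 27)^2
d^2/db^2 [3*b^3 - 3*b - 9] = 18*b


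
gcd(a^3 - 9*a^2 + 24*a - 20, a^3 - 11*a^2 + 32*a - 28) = a^2 - 4*a + 4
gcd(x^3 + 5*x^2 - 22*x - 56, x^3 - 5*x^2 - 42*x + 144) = 1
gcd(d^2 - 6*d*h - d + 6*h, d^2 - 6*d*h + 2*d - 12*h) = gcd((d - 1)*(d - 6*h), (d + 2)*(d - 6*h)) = d - 6*h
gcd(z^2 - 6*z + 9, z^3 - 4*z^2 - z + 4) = 1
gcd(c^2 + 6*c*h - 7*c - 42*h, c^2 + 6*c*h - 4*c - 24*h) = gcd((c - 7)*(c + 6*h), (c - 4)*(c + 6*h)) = c + 6*h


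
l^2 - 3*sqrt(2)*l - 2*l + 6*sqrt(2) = (l - 2)*(l - 3*sqrt(2))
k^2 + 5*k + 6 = (k + 2)*(k + 3)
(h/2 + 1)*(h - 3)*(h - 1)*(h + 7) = h^4/2 + 5*h^3/2 - 19*h^2/2 - 29*h/2 + 21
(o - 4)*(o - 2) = o^2 - 6*o + 8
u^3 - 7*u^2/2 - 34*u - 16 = (u - 8)*(u + 1/2)*(u + 4)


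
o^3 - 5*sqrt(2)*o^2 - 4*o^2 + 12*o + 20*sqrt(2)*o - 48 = (o - 4)*(o - 3*sqrt(2))*(o - 2*sqrt(2))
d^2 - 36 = (d - 6)*(d + 6)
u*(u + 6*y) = u^2 + 6*u*y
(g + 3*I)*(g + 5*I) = g^2 + 8*I*g - 15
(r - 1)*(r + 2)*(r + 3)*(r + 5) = r^4 + 9*r^3 + 21*r^2 - r - 30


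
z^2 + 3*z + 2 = (z + 1)*(z + 2)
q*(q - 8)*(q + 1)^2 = q^4 - 6*q^3 - 15*q^2 - 8*q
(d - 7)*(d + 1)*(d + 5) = d^3 - d^2 - 37*d - 35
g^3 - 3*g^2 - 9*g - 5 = (g - 5)*(g + 1)^2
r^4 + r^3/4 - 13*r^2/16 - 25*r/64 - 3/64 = (r - 1)*(r + 1/4)^2*(r + 3/4)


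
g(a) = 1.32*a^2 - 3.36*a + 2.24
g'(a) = 2.64*a - 3.36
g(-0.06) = 2.45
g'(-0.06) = -3.52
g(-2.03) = 14.50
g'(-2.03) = -8.72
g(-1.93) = 13.64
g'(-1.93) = -8.46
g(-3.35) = 28.31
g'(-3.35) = -12.20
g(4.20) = 11.41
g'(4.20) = 7.73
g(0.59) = 0.72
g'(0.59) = -1.80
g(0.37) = 1.18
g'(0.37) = -2.38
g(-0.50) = 4.25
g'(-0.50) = -4.68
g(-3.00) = 24.20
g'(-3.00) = -11.28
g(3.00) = 4.04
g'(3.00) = 4.56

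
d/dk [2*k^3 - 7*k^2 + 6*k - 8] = 6*k^2 - 14*k + 6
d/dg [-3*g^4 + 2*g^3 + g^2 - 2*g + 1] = -12*g^3 + 6*g^2 + 2*g - 2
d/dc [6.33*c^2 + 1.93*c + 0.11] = 12.66*c + 1.93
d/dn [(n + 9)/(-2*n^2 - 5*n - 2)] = (-2*n^2 - 5*n + (n + 9)*(4*n + 5) - 2)/(2*n^2 + 5*n + 2)^2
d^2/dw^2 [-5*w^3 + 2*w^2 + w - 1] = 4 - 30*w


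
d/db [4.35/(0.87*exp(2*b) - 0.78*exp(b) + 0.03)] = (3.393 - 7.569*exp(b))*exp(b)/(0.87*exp(2*b) - 0.78*exp(b) + 0.03)^2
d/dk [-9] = 0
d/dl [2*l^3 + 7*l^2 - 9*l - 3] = 6*l^2 + 14*l - 9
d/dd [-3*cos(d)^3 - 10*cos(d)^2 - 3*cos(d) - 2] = (9*cos(d)^2 + 20*cos(d) + 3)*sin(d)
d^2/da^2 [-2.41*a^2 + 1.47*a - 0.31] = -4.82000000000000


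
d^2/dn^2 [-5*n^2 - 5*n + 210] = -10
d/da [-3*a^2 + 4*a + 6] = 4 - 6*a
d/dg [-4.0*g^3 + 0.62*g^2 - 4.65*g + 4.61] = -12.0*g^2 + 1.24*g - 4.65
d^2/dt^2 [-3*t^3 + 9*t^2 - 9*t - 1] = 18 - 18*t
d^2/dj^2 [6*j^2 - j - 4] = 12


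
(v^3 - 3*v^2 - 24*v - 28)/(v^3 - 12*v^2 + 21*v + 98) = (v + 2)/(v - 7)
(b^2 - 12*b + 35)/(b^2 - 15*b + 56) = (b - 5)/(b - 8)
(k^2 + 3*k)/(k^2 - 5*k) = (k + 3)/(k - 5)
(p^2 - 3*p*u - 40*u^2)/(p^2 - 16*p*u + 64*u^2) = (p + 5*u)/(p - 8*u)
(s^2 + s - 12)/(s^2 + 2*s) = (s^2 + s - 12)/(s*(s + 2))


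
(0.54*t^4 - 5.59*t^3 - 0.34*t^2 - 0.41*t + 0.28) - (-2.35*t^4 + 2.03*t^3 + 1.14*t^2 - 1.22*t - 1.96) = 2.89*t^4 - 7.62*t^3 - 1.48*t^2 + 0.81*t + 2.24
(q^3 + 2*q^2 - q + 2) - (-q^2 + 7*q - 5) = q^3 + 3*q^2 - 8*q + 7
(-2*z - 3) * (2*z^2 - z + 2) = -4*z^3 - 4*z^2 - z - 6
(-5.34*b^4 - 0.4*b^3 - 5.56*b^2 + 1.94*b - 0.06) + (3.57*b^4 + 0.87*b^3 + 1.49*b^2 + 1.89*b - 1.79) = -1.77*b^4 + 0.47*b^3 - 4.07*b^2 + 3.83*b - 1.85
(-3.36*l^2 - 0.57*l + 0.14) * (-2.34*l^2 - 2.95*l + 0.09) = 7.8624*l^4 + 11.2458*l^3 + 1.0515*l^2 - 0.4643*l + 0.0126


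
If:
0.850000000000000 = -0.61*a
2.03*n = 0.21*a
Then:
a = -1.39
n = -0.14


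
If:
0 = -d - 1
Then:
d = -1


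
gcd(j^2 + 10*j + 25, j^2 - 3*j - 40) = j + 5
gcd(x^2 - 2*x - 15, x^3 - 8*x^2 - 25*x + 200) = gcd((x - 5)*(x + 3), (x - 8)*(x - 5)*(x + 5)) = x - 5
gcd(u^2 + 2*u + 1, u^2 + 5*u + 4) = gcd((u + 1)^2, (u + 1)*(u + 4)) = u + 1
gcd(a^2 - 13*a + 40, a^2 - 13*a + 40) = a^2 - 13*a + 40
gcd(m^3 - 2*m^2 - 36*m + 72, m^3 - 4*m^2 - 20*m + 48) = m^2 - 8*m + 12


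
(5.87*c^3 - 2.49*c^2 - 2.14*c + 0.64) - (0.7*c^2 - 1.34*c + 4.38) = 5.87*c^3 - 3.19*c^2 - 0.8*c - 3.74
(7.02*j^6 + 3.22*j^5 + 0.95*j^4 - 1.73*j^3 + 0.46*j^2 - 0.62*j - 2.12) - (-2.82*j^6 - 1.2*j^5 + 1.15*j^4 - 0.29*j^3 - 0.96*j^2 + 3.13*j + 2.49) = 9.84*j^6 + 4.42*j^5 - 0.2*j^4 - 1.44*j^3 + 1.42*j^2 - 3.75*j - 4.61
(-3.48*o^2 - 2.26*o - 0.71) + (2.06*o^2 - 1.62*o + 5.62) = -1.42*o^2 - 3.88*o + 4.91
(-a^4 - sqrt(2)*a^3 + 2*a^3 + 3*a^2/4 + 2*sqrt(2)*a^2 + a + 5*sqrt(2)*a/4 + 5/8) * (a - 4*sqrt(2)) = -a^5 + 2*a^4 + 3*sqrt(2)*a^4 - 6*sqrt(2)*a^3 + 35*a^3/4 - 15*a^2 - 7*sqrt(2)*a^2/4 - 75*a/8 - 4*sqrt(2)*a - 5*sqrt(2)/2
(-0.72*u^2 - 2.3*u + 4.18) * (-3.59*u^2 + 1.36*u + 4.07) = 2.5848*u^4 + 7.2778*u^3 - 21.0646*u^2 - 3.6762*u + 17.0126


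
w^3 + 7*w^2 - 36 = (w - 2)*(w + 3)*(w + 6)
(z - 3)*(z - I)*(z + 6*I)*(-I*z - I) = -I*z^4 + 5*z^3 + 2*I*z^3 - 10*z^2 - 3*I*z^2 - 15*z + 12*I*z + 18*I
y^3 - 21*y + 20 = (y - 4)*(y - 1)*(y + 5)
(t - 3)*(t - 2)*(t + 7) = t^3 + 2*t^2 - 29*t + 42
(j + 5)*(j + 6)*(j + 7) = j^3 + 18*j^2 + 107*j + 210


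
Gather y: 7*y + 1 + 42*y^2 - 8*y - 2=42*y^2 - y - 1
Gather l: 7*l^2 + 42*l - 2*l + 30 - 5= 7*l^2 + 40*l + 25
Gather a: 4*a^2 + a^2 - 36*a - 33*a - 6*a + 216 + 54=5*a^2 - 75*a + 270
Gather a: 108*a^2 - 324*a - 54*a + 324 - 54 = 108*a^2 - 378*a + 270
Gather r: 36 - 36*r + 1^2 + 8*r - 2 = 35 - 28*r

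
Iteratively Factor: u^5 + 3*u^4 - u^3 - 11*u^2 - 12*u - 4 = (u + 1)*(u^4 + 2*u^3 - 3*u^2 - 8*u - 4) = (u + 1)^2*(u^3 + u^2 - 4*u - 4) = (u - 2)*(u + 1)^2*(u^2 + 3*u + 2) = (u - 2)*(u + 1)^3*(u + 2)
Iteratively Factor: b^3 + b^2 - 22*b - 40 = (b + 4)*(b^2 - 3*b - 10) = (b - 5)*(b + 4)*(b + 2)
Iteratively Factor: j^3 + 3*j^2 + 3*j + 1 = (j + 1)*(j^2 + 2*j + 1) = (j + 1)^2*(j + 1)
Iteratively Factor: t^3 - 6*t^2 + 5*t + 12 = (t + 1)*(t^2 - 7*t + 12) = (t - 4)*(t + 1)*(t - 3)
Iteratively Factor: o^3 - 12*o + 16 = (o + 4)*(o^2 - 4*o + 4) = (o - 2)*(o + 4)*(o - 2)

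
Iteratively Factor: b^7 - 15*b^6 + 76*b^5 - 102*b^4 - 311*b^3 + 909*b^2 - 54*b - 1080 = (b + 2)*(b^6 - 17*b^5 + 110*b^4 - 322*b^3 + 333*b^2 + 243*b - 540) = (b - 3)*(b + 2)*(b^5 - 14*b^4 + 68*b^3 - 118*b^2 - 21*b + 180) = (b - 4)*(b - 3)*(b + 2)*(b^4 - 10*b^3 + 28*b^2 - 6*b - 45) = (b - 5)*(b - 4)*(b - 3)*(b + 2)*(b^3 - 5*b^2 + 3*b + 9) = (b - 5)*(b - 4)*(b - 3)^2*(b + 2)*(b^2 - 2*b - 3) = (b - 5)*(b - 4)*(b - 3)^3*(b + 2)*(b + 1)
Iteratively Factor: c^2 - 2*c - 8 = (c - 4)*(c + 2)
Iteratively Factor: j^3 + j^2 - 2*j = (j)*(j^2 + j - 2) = j*(j + 2)*(j - 1)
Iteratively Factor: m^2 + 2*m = (m)*(m + 2)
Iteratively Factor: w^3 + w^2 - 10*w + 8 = (w - 2)*(w^2 + 3*w - 4) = (w - 2)*(w - 1)*(w + 4)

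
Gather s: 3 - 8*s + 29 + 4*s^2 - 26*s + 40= 4*s^2 - 34*s + 72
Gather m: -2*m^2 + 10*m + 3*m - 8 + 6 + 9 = -2*m^2 + 13*m + 7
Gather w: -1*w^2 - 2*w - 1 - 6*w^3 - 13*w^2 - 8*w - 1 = -6*w^3 - 14*w^2 - 10*w - 2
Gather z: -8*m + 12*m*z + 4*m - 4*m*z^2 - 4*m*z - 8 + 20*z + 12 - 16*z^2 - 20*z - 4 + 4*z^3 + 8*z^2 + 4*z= -4*m + 4*z^3 + z^2*(-4*m - 8) + z*(8*m + 4)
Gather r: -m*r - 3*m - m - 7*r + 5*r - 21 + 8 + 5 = -4*m + r*(-m - 2) - 8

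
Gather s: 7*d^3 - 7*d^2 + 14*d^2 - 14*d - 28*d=7*d^3 + 7*d^2 - 42*d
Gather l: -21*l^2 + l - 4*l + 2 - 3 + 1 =-21*l^2 - 3*l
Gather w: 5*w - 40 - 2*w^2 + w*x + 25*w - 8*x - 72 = -2*w^2 + w*(x + 30) - 8*x - 112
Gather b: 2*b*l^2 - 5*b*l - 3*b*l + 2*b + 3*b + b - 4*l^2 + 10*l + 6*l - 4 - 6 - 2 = b*(2*l^2 - 8*l + 6) - 4*l^2 + 16*l - 12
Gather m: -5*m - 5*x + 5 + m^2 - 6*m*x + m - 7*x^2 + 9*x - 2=m^2 + m*(-6*x - 4) - 7*x^2 + 4*x + 3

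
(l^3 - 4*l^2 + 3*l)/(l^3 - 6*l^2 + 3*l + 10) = l*(l^2 - 4*l + 3)/(l^3 - 6*l^2 + 3*l + 10)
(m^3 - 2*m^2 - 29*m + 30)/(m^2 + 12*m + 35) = (m^2 - 7*m + 6)/(m + 7)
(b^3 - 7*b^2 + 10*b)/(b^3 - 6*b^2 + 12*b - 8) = b*(b - 5)/(b^2 - 4*b + 4)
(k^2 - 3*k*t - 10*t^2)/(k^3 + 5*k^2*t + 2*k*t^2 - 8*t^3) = (-k + 5*t)/(-k^2 - 3*k*t + 4*t^2)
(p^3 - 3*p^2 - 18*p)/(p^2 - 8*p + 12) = p*(p + 3)/(p - 2)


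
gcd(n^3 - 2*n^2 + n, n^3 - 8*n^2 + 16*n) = n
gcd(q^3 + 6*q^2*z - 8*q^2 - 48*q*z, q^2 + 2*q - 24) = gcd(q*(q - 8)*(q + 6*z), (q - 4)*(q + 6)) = 1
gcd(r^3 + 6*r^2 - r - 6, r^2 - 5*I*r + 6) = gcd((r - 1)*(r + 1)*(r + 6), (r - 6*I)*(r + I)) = 1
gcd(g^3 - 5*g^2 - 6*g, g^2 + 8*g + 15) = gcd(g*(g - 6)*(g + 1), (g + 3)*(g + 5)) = 1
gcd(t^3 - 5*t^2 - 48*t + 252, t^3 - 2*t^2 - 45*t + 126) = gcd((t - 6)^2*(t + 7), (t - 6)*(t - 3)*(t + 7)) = t^2 + t - 42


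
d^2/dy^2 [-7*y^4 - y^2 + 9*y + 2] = -84*y^2 - 2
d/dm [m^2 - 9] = 2*m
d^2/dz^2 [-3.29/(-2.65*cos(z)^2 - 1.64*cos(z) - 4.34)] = (-92.4161*(1 - cos(z)^2)^2 - 42.89502*cos(z)^3 + 96.296326*cos(z)^2 + 109.206944*cos(z) + 34.437088)/(2.65*cos(z)^2 + 1.64*cos(z) + 4.34)^3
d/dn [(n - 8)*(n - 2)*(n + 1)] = 3*n^2 - 18*n + 6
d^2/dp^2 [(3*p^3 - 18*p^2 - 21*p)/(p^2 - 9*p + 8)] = 72*(p^3 - 6*p^2 + 30*p - 74)/(p^6 - 27*p^5 + 267*p^4 - 1161*p^3 + 2136*p^2 - 1728*p + 512)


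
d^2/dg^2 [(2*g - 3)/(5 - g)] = -14/(g - 5)^3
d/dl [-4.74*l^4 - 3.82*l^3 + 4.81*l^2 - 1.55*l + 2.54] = -18.96*l^3 - 11.46*l^2 + 9.62*l - 1.55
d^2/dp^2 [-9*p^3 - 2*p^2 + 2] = -54*p - 4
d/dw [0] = 0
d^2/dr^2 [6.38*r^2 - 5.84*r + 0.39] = 12.7600000000000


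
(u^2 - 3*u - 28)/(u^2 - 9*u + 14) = (u + 4)/(u - 2)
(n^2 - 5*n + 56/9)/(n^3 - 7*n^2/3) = (n - 8/3)/n^2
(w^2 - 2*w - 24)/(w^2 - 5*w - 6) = (w + 4)/(w + 1)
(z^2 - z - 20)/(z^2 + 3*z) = (z^2 - z - 20)/(z*(z + 3))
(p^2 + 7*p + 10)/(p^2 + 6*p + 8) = (p + 5)/(p + 4)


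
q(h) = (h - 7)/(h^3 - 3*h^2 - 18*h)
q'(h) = (h - 7)*(-3*h^2 + 6*h + 18)/(h^3 - 3*h^2 - 18*h)^2 + 1/(h^3 - 3*h^2 - 18*h)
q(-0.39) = -1.14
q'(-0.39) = -2.50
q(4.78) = 0.05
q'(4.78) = 0.00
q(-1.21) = -0.53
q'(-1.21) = -0.15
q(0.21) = 1.74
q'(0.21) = -8.78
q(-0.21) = -1.98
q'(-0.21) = -8.77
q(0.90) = 0.34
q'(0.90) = -0.46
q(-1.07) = -0.55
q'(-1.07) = -0.24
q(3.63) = 0.06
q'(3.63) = -0.02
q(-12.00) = 0.01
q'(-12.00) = 0.00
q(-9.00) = 0.02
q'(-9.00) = 0.01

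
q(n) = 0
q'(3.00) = 0.00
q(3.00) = 0.00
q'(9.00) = 0.00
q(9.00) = 0.00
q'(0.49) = 0.00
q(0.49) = 0.00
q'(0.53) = 0.00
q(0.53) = 0.00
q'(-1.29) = 0.00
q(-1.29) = 0.00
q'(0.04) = 0.00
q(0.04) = 0.00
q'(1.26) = 0.00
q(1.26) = 0.00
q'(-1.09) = 0.00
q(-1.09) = 0.00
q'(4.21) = 0.00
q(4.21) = 0.00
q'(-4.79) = 0.00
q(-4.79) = 0.00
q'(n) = 0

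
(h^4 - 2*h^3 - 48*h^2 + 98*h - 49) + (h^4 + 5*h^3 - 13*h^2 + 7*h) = 2*h^4 + 3*h^3 - 61*h^2 + 105*h - 49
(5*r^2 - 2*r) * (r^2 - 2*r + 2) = 5*r^4 - 12*r^3 + 14*r^2 - 4*r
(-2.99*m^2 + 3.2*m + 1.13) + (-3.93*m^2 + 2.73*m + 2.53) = -6.92*m^2 + 5.93*m + 3.66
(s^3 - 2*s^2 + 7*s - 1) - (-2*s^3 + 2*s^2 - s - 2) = 3*s^3 - 4*s^2 + 8*s + 1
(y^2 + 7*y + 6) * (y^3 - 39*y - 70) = y^5 + 7*y^4 - 33*y^3 - 343*y^2 - 724*y - 420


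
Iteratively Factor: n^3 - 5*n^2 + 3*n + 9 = (n - 3)*(n^2 - 2*n - 3) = (n - 3)^2*(n + 1)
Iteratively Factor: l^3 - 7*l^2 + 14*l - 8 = (l - 4)*(l^2 - 3*l + 2) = (l - 4)*(l - 2)*(l - 1)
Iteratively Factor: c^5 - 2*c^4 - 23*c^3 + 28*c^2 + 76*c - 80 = (c + 4)*(c^4 - 6*c^3 + c^2 + 24*c - 20) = (c - 1)*(c + 4)*(c^3 - 5*c^2 - 4*c + 20) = (c - 2)*(c - 1)*(c + 4)*(c^2 - 3*c - 10) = (c - 5)*(c - 2)*(c - 1)*(c + 4)*(c + 2)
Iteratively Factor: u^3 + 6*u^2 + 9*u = (u)*(u^2 + 6*u + 9) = u*(u + 3)*(u + 3)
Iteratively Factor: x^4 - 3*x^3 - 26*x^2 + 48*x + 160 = (x - 5)*(x^3 + 2*x^2 - 16*x - 32) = (x - 5)*(x + 2)*(x^2 - 16) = (x - 5)*(x - 4)*(x + 2)*(x + 4)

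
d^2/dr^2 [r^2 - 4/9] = 2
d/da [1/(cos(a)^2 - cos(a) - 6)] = (2*cos(a) - 1)*sin(a)/(sin(a)^2 + cos(a) + 5)^2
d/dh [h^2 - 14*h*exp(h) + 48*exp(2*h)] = -14*h*exp(h) + 2*h + 96*exp(2*h) - 14*exp(h)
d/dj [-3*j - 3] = -3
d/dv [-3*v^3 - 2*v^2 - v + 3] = -9*v^2 - 4*v - 1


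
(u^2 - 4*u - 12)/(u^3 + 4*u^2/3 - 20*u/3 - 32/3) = 3*(u - 6)/(3*u^2 - 2*u - 16)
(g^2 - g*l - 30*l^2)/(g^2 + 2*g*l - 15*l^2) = (g - 6*l)/(g - 3*l)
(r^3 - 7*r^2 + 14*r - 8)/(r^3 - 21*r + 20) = (r - 2)/(r + 5)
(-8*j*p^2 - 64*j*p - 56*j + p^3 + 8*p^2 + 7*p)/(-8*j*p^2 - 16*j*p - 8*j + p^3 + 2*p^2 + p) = (p + 7)/(p + 1)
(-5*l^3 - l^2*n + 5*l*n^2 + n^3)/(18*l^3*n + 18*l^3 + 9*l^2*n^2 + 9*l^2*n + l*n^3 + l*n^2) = (-5*l^3 - l^2*n + 5*l*n^2 + n^3)/(l*(18*l^2*n + 18*l^2 + 9*l*n^2 + 9*l*n + n^3 + n^2))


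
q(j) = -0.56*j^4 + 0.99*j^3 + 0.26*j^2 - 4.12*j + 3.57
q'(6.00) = -377.92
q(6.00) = -523.71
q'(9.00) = -1391.83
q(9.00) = -2964.90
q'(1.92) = -8.03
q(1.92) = -3.98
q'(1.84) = -7.06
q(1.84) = -3.38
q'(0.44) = -3.51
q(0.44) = 1.87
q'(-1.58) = 11.31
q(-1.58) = 3.33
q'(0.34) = -3.69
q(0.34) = 2.23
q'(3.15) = -43.03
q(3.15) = -31.02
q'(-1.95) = 22.77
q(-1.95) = -2.85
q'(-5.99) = 580.75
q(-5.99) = -896.13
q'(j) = -2.24*j^3 + 2.97*j^2 + 0.52*j - 4.12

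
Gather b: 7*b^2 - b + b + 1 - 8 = 7*b^2 - 7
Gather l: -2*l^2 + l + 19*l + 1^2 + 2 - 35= -2*l^2 + 20*l - 32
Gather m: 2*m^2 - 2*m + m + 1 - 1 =2*m^2 - m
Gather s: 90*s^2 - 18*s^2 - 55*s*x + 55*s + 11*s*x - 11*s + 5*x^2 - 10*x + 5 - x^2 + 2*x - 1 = 72*s^2 + s*(44 - 44*x) + 4*x^2 - 8*x + 4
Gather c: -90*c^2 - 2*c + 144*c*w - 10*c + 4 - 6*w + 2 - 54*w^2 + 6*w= -90*c^2 + c*(144*w - 12) - 54*w^2 + 6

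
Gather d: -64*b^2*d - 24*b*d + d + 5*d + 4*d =d*(-64*b^2 - 24*b + 10)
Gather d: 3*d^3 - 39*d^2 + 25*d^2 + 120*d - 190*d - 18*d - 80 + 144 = 3*d^3 - 14*d^2 - 88*d + 64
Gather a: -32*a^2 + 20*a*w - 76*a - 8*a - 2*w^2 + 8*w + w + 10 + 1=-32*a^2 + a*(20*w - 84) - 2*w^2 + 9*w + 11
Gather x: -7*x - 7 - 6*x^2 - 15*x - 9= -6*x^2 - 22*x - 16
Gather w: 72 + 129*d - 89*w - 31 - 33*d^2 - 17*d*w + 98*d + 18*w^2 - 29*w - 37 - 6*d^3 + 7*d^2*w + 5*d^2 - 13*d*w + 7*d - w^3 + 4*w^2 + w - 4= -6*d^3 - 28*d^2 + 234*d - w^3 + 22*w^2 + w*(7*d^2 - 30*d - 117)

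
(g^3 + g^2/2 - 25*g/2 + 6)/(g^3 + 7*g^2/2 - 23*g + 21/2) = (g + 4)/(g + 7)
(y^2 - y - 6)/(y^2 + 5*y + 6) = (y - 3)/(y + 3)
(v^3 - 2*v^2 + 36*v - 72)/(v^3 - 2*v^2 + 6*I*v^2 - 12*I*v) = (v - 6*I)/v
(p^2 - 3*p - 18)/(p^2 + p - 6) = (p - 6)/(p - 2)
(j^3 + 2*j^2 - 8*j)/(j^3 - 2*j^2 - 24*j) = (j - 2)/(j - 6)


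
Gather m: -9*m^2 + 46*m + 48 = -9*m^2 + 46*m + 48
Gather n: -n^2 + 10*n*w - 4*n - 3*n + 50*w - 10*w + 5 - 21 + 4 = -n^2 + n*(10*w - 7) + 40*w - 12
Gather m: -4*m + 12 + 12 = 24 - 4*m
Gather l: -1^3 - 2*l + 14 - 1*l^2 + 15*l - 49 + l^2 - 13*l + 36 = 0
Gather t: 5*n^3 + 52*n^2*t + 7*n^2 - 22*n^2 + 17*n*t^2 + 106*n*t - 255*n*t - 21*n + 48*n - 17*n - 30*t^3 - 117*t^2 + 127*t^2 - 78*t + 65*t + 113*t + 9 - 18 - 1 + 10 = 5*n^3 - 15*n^2 + 10*n - 30*t^3 + t^2*(17*n + 10) + t*(52*n^2 - 149*n + 100)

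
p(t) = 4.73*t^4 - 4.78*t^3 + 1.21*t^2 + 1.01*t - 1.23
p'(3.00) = 390.05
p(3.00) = 266.76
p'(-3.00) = -646.15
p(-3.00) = 518.82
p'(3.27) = 517.14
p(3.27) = 388.69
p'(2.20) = 138.39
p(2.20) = 66.75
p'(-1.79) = -157.78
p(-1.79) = 76.81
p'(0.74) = 2.62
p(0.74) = -0.34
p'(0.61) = 1.44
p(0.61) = -0.59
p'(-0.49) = -5.84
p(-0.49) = -0.60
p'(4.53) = 1476.50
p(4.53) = 1575.67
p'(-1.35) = -74.94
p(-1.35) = 27.08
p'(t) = 18.92*t^3 - 14.34*t^2 + 2.42*t + 1.01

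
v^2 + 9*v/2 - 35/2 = (v - 5/2)*(v + 7)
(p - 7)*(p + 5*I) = p^2 - 7*p + 5*I*p - 35*I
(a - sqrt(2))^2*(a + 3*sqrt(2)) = a^3 + sqrt(2)*a^2 - 10*a + 6*sqrt(2)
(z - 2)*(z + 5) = z^2 + 3*z - 10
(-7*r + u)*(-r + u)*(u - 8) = 7*r^2*u - 56*r^2 - 8*r*u^2 + 64*r*u + u^3 - 8*u^2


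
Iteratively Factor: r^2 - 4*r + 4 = (r - 2)*(r - 2)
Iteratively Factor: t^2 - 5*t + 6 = (t - 2)*(t - 3)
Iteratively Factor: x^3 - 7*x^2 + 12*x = (x)*(x^2 - 7*x + 12) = x*(x - 4)*(x - 3)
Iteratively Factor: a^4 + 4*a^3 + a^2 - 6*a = (a + 2)*(a^3 + 2*a^2 - 3*a) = (a - 1)*(a + 2)*(a^2 + 3*a) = (a - 1)*(a + 2)*(a + 3)*(a)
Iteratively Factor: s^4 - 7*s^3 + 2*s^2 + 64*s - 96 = (s - 4)*(s^3 - 3*s^2 - 10*s + 24) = (s - 4)*(s - 2)*(s^2 - s - 12) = (s - 4)*(s - 2)*(s + 3)*(s - 4)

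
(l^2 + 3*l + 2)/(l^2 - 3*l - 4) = (l + 2)/(l - 4)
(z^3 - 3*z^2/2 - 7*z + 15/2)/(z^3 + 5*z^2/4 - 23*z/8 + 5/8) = 4*(z - 3)/(4*z - 1)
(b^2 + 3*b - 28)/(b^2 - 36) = (b^2 + 3*b - 28)/(b^2 - 36)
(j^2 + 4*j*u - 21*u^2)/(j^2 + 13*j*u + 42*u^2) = (j - 3*u)/(j + 6*u)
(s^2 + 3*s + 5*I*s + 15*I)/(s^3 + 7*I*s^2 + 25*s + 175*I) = (s + 3)/(s^2 + 2*I*s + 35)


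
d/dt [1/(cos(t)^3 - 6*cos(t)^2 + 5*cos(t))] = (3*sin(t) + 5*sin(t)/cos(t)^2 - 12*tan(t))/((cos(t) - 5)^2*(cos(t) - 1)^2)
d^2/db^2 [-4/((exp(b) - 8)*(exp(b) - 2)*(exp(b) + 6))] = (-36*exp(5*b) + 176*exp(4*b) + 96*exp(3*b) + 1344*exp(2*b) - 13888*exp(b) - 16896)*exp(b)/(exp(9*b) - 12*exp(8*b) - 84*exp(7*b) + 1280*exp(6*b) + 1392*exp(5*b) - 43968*exp(4*b) + 43840*exp(3*b) + 446976*exp(2*b) - 1216512*exp(b) + 884736)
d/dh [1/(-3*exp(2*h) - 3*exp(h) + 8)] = (6*exp(h) + 3)*exp(h)/(3*exp(2*h) + 3*exp(h) - 8)^2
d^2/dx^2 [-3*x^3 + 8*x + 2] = -18*x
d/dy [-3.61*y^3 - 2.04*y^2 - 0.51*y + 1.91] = -10.83*y^2 - 4.08*y - 0.51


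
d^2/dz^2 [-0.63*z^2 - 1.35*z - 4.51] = -1.26000000000000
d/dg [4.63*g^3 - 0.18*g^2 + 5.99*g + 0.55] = 13.89*g^2 - 0.36*g + 5.99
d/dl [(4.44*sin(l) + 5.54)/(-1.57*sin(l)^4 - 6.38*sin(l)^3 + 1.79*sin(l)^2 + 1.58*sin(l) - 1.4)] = (20.9124*sin(l)^4 + 91.4456*sin(l)^3 + 98.088*sin(l)^2 - 19.8332*sin(l) - 14.9692)*cos(l)/(2.4649*sin(l)^8 + 20.0332*sin(l)^7 + 35.0838*sin(l)^6 - 27.8016*sin(l)^5 - 12.5607*sin(l)^4 + 23.5204*sin(l)^3 - 2.5156*sin(l)^2 - 4.424*sin(l) + 1.96)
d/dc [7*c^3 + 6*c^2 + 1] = 3*c*(7*c + 4)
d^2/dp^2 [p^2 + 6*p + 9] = 2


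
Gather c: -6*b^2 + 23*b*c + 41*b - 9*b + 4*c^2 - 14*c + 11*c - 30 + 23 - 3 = -6*b^2 + 32*b + 4*c^2 + c*(23*b - 3) - 10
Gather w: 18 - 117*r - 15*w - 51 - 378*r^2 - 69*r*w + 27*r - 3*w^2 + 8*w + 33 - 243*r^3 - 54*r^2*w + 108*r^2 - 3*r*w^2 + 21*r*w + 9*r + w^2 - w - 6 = -243*r^3 - 270*r^2 - 81*r + w^2*(-3*r - 2) + w*(-54*r^2 - 48*r - 8) - 6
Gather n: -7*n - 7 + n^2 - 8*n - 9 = n^2 - 15*n - 16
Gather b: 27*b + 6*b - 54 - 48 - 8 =33*b - 110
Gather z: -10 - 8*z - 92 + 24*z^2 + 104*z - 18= 24*z^2 + 96*z - 120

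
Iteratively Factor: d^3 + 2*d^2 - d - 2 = (d + 2)*(d^2 - 1) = (d - 1)*(d + 2)*(d + 1)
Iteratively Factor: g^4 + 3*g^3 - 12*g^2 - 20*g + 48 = (g - 2)*(g^3 + 5*g^2 - 2*g - 24) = (g - 2)^2*(g^2 + 7*g + 12) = (g - 2)^2*(g + 4)*(g + 3)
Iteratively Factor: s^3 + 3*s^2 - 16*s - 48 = (s - 4)*(s^2 + 7*s + 12) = (s - 4)*(s + 3)*(s + 4)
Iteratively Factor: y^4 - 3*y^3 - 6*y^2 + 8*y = (y + 2)*(y^3 - 5*y^2 + 4*y) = (y - 1)*(y + 2)*(y^2 - 4*y) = y*(y - 1)*(y + 2)*(y - 4)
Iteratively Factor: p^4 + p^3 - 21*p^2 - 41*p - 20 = (p + 1)*(p^3 - 21*p - 20) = (p + 1)*(p + 4)*(p^2 - 4*p - 5) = (p - 5)*(p + 1)*(p + 4)*(p + 1)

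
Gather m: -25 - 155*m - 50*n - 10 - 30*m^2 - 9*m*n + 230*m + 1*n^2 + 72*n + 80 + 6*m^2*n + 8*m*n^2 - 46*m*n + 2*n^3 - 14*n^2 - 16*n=m^2*(6*n - 30) + m*(8*n^2 - 55*n + 75) + 2*n^3 - 13*n^2 + 6*n + 45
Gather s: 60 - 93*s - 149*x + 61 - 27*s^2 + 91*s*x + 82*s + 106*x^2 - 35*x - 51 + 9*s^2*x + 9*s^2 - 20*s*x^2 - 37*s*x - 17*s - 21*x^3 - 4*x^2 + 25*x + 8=s^2*(9*x - 18) + s*(-20*x^2 + 54*x - 28) - 21*x^3 + 102*x^2 - 159*x + 78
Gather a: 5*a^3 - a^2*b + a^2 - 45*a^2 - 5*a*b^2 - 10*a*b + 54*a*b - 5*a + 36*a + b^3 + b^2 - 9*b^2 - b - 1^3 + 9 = 5*a^3 + a^2*(-b - 44) + a*(-5*b^2 + 44*b + 31) + b^3 - 8*b^2 - b + 8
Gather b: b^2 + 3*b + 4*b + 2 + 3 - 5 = b^2 + 7*b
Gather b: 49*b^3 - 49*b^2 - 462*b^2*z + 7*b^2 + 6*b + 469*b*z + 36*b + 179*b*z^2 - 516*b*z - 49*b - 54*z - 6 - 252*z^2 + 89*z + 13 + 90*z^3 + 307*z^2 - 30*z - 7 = 49*b^3 + b^2*(-462*z - 42) + b*(179*z^2 - 47*z - 7) + 90*z^3 + 55*z^2 + 5*z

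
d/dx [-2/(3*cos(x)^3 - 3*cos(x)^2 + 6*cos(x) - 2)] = 6*(-3*cos(x)^2 + 2*cos(x) - 2)*sin(x)/(3*cos(x)^3 - 3*cos(x)^2 + 6*cos(x) - 2)^2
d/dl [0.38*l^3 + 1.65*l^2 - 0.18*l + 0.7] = 1.14*l^2 + 3.3*l - 0.18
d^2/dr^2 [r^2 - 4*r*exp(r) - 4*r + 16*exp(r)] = -4*r*exp(r) + 8*exp(r) + 2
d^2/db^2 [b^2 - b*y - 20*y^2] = 2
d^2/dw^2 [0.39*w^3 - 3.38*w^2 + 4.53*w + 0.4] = 2.34*w - 6.76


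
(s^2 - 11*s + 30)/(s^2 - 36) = (s - 5)/(s + 6)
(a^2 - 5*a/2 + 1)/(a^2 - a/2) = (a - 2)/a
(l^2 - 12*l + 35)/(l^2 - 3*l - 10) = (l - 7)/(l + 2)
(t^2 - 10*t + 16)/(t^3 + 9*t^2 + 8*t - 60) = (t - 8)/(t^2 + 11*t + 30)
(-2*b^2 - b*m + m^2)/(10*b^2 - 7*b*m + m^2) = (-b - m)/(5*b - m)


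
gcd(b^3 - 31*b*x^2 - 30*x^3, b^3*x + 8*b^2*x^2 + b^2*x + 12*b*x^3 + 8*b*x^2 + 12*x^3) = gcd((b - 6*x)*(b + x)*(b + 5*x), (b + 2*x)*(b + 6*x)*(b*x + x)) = 1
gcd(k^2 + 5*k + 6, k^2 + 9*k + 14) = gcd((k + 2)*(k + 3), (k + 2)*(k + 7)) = k + 2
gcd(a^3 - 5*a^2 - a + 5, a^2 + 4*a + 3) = a + 1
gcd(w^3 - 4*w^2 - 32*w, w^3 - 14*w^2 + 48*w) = w^2 - 8*w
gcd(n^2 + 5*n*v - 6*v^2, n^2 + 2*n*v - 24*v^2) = n + 6*v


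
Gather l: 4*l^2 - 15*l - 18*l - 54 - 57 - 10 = 4*l^2 - 33*l - 121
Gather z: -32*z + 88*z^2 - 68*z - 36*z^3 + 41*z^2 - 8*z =-36*z^3 + 129*z^2 - 108*z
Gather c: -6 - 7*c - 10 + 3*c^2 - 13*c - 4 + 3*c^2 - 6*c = 6*c^2 - 26*c - 20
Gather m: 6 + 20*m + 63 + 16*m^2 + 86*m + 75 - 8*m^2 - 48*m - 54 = 8*m^2 + 58*m + 90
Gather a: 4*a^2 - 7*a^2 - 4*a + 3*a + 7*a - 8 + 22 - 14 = -3*a^2 + 6*a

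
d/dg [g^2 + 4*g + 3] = 2*g + 4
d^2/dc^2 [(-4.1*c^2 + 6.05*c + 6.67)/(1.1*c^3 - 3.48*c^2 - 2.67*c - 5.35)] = (-9.922*c^6 + 43.9230000000001*c^5 - 114.3582*c^4 - 488.0585*c^3 + 1252.373268*c^2 - 68.465868*c - 560.811544)/(1.331*c^9 - 12.6324*c^8 + 30.27222*c^7 - 0.240131999999992*c^6 + 49.399866*c^5 - 174.519936*c^4 - 222.840273*c^3 - 413.237745*c^2 - 229.266225*c - 153.130375)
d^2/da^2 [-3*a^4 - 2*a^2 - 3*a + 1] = -36*a^2 - 4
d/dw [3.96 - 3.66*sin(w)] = -3.66*cos(w)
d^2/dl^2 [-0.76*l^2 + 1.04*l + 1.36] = -1.52000000000000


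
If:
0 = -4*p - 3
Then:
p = -3/4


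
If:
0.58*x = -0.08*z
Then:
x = -0.137931034482759*z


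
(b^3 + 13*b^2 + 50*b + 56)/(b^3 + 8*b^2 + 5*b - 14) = (b + 4)/(b - 1)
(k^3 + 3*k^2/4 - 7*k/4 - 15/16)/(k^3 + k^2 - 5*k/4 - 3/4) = (k - 5/4)/(k - 1)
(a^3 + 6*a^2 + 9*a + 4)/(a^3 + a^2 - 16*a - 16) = (a + 1)/(a - 4)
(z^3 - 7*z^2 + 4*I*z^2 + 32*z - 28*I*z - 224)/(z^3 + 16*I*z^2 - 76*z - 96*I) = (z^2 - z*(7 + 4*I) + 28*I)/(z^2 + 8*I*z - 12)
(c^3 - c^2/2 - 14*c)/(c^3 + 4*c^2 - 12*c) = (c^2 - c/2 - 14)/(c^2 + 4*c - 12)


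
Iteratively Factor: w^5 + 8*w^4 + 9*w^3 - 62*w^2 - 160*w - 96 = (w + 1)*(w^4 + 7*w^3 + 2*w^2 - 64*w - 96) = (w + 1)*(w + 4)*(w^3 + 3*w^2 - 10*w - 24) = (w - 3)*(w + 1)*(w + 4)*(w^2 + 6*w + 8) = (w - 3)*(w + 1)*(w + 2)*(w + 4)*(w + 4)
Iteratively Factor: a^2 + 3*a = (a)*(a + 3)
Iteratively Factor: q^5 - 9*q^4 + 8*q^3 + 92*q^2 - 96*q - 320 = (q - 5)*(q^4 - 4*q^3 - 12*q^2 + 32*q + 64) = (q - 5)*(q - 4)*(q^3 - 12*q - 16) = (q - 5)*(q - 4)^2*(q^2 + 4*q + 4) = (q - 5)*(q - 4)^2*(q + 2)*(q + 2)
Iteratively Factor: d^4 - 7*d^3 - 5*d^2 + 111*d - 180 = (d - 3)*(d^3 - 4*d^2 - 17*d + 60) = (d - 3)*(d + 4)*(d^2 - 8*d + 15) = (d - 3)^2*(d + 4)*(d - 5)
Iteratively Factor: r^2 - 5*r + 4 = (r - 1)*(r - 4)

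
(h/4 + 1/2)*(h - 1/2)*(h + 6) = h^3/4 + 15*h^2/8 + 2*h - 3/2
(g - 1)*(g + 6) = g^2 + 5*g - 6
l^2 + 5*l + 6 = (l + 2)*(l + 3)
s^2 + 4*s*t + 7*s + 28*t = (s + 7)*(s + 4*t)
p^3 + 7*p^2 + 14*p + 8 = (p + 1)*(p + 2)*(p + 4)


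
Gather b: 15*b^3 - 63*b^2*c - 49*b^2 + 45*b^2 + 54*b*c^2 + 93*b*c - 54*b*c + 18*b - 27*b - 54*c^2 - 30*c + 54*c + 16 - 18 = 15*b^3 + b^2*(-63*c - 4) + b*(54*c^2 + 39*c - 9) - 54*c^2 + 24*c - 2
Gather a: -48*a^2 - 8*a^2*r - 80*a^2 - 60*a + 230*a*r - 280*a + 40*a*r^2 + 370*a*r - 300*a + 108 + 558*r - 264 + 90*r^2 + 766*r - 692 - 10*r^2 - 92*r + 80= a^2*(-8*r - 128) + a*(40*r^2 + 600*r - 640) + 80*r^2 + 1232*r - 768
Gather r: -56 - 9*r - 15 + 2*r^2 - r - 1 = 2*r^2 - 10*r - 72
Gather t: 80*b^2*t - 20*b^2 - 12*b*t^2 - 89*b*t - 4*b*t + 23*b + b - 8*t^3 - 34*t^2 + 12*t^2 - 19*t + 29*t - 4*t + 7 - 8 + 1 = -20*b^2 + 24*b - 8*t^3 + t^2*(-12*b - 22) + t*(80*b^2 - 93*b + 6)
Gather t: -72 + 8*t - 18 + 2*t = 10*t - 90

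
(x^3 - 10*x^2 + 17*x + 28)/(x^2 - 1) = (x^2 - 11*x + 28)/(x - 1)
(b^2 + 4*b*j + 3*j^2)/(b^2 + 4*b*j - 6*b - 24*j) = (b^2 + 4*b*j + 3*j^2)/(b^2 + 4*b*j - 6*b - 24*j)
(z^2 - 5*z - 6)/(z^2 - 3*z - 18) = (z + 1)/(z + 3)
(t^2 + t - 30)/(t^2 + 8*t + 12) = (t - 5)/(t + 2)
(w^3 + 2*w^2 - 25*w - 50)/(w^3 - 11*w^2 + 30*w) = (w^2 + 7*w + 10)/(w*(w - 6))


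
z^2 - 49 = (z - 7)*(z + 7)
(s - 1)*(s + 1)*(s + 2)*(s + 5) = s^4 + 7*s^3 + 9*s^2 - 7*s - 10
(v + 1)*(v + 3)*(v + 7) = v^3 + 11*v^2 + 31*v + 21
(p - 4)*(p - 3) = p^2 - 7*p + 12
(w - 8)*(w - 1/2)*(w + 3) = w^3 - 11*w^2/2 - 43*w/2 + 12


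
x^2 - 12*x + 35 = (x - 7)*(x - 5)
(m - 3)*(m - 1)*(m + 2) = m^3 - 2*m^2 - 5*m + 6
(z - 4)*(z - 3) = z^2 - 7*z + 12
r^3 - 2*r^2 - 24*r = r*(r - 6)*(r + 4)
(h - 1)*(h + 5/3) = h^2 + 2*h/3 - 5/3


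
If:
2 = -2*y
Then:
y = -1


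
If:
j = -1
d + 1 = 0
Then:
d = -1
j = -1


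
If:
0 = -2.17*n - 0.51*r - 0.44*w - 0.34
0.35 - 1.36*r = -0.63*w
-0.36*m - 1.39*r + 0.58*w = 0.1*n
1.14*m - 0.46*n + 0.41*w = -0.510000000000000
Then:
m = -1.03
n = -0.53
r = 0.73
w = 1.01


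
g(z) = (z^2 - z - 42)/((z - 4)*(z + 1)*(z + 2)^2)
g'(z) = (2*z - 1)/((z - 4)*(z + 1)*(z + 2)^2) - 2*(z^2 - z - 42)/((z - 4)*(z + 1)*(z + 2)^3) - (z^2 - z - 42)/((z - 4)*(z + 1)^2*(z + 2)^2) - (z^2 - z - 42)/((z - 4)^2*(z + 1)*(z + 2)^2)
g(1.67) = 0.49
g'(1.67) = -0.27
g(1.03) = 0.76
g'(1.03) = -0.64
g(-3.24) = -1.13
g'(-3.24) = -2.79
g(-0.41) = 6.30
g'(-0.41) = -16.89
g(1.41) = 0.57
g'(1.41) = -0.38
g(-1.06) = -148.42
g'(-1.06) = -2198.90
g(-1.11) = -89.07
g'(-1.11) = -634.24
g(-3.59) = -0.51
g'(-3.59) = -1.08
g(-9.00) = 0.01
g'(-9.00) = 0.00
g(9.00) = 0.00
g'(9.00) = 0.00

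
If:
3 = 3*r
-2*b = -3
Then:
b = 3/2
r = 1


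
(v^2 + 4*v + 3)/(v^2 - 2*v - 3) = (v + 3)/(v - 3)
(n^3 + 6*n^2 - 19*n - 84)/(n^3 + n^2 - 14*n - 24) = (n + 7)/(n + 2)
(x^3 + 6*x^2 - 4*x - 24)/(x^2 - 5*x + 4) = (x^3 + 6*x^2 - 4*x - 24)/(x^2 - 5*x + 4)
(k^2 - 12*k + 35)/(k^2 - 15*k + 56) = (k - 5)/(k - 8)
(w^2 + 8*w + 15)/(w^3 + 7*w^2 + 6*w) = (w^2 + 8*w + 15)/(w*(w^2 + 7*w + 6))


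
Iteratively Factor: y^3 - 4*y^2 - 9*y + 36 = (y - 3)*(y^2 - y - 12) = (y - 4)*(y - 3)*(y + 3)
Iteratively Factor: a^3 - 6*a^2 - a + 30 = (a + 2)*(a^2 - 8*a + 15) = (a - 5)*(a + 2)*(a - 3)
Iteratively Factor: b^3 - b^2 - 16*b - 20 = (b + 2)*(b^2 - 3*b - 10) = (b - 5)*(b + 2)*(b + 2)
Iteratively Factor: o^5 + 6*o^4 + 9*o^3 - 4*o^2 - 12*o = (o + 3)*(o^4 + 3*o^3 - 4*o) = (o + 2)*(o + 3)*(o^3 + o^2 - 2*o) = o*(o + 2)*(o + 3)*(o^2 + o - 2) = o*(o - 1)*(o + 2)*(o + 3)*(o + 2)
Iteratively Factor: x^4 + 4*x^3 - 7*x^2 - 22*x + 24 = (x + 3)*(x^3 + x^2 - 10*x + 8) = (x - 2)*(x + 3)*(x^2 + 3*x - 4) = (x - 2)*(x - 1)*(x + 3)*(x + 4)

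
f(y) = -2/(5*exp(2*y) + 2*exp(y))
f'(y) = -2*(-10*exp(2*y) - 2*exp(y))/(5*exp(2*y) + 2*exp(y))^2 = 4*(5*exp(y) + 1)*exp(-y)/(5*exp(y) + 2)^2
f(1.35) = -0.02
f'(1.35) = 0.05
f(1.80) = -0.01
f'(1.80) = 0.02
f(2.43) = -0.00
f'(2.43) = 0.01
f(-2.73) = -13.18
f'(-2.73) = 15.03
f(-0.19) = -0.39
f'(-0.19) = 0.66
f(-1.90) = -4.87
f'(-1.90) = 6.19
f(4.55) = -0.00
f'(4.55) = 0.00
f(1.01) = -0.05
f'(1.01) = 0.09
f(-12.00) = -162752.29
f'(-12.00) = 162754.79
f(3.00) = 0.00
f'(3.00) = 0.00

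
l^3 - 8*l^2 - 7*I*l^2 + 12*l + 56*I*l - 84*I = (l - 6)*(l - 2)*(l - 7*I)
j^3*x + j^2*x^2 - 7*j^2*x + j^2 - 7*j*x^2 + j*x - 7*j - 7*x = (j - 7)*(j + x)*(j*x + 1)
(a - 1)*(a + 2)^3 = a^4 + 5*a^3 + 6*a^2 - 4*a - 8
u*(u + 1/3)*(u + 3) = u^3 + 10*u^2/3 + u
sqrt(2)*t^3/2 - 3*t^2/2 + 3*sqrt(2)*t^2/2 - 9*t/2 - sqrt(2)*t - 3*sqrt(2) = (t + 3)*(t - 2*sqrt(2))*(sqrt(2)*t/2 + 1/2)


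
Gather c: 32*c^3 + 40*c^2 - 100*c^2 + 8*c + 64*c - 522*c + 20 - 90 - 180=32*c^3 - 60*c^2 - 450*c - 250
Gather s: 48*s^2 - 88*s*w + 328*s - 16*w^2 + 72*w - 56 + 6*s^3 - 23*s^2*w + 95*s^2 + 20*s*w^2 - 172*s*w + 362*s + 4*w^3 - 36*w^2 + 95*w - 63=6*s^3 + s^2*(143 - 23*w) + s*(20*w^2 - 260*w + 690) + 4*w^3 - 52*w^2 + 167*w - 119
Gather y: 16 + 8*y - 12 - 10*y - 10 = -2*y - 6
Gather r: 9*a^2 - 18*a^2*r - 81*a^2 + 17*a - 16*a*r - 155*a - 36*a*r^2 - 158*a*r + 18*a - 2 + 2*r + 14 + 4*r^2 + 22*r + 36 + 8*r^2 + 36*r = -72*a^2 - 120*a + r^2*(12 - 36*a) + r*(-18*a^2 - 174*a + 60) + 48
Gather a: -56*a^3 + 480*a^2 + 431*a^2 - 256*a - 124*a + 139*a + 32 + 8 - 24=-56*a^3 + 911*a^2 - 241*a + 16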